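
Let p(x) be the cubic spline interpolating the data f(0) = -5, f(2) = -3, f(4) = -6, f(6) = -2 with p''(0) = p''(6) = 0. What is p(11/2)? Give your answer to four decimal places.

-3.5156

Let M_i = p''(x_i). Step sizes h_i = 2, 2, 2; slopes of the chords Δ_i = (y_(i+1) - y_i)/h_i = 1, -3/2, 2.
  2·M_0 + 8·M_1 + 2·M_2 = 6(Δ_1 - Δ_0) = -15
  2·M_1 + 8·M_2 + 2·M_3 = 6(Δ_2 - Δ_1) = 21
Natural end conditions: M_0 = M_3 = 0.
Hence M_0 = 0, M_1 = -27/10, M_2 = 33/10, M_3 = 0.
On [4, 6], p(x) = -6 - 1/5·(x - 4) + 33/20·(x - 4)² - 11/40·(x - 4)³.
With (x - 4) = 3/2: p(11/2) = -225/64.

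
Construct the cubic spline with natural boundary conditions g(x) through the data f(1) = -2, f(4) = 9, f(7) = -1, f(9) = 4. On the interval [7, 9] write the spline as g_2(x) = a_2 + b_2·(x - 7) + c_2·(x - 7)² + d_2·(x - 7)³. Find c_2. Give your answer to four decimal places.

2.4595

Write σ_i for g''(x_i). With h_i = 3, 3, 2 and divided differences Δ_i = 11/3, -10/3, 5/2, the continuity of g' gives the tridiagonal system
  3·σ_0 + 12·σ_1 + 3·σ_2 = 6(Δ_1 - Δ_0) = -42
  3·σ_1 + 10·σ_2 + 2·σ_3 = 6(Δ_2 - Δ_1) = 35
Natural end conditions: σ_0 = σ_3 = 0.
Forward elimination and back-substitution give σ_0 = 0, σ_1 = -175/37, σ_2 = 182/37, σ_3 = 0.
On [7, 9], with g_2(x) = a_2 + b_2·(x - 7) + c_2·(x - 7)² + d_2·(x - 7)³: c_2 = σ_2/2 = 91/37, d_2 = (σ_3 - σ_2)/(6h_2) = -91/222, b_2 = Δ_2 - h_2(2σ_2 + σ_3)/6 = -173/222.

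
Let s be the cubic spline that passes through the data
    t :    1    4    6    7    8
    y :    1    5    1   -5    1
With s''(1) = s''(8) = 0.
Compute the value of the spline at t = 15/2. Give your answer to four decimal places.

Write M_i for s''(x_i). With h_i = 3, 2, 1, 1 and divided differences Δ_i = 4/3, -2, -6, 6, the continuity of s' gives the tridiagonal system
  3·M_0 + 10·M_1 + 2·M_2 = 6(Δ_1 - Δ_0) = -20
  2·M_1 + 6·M_2 + 1·M_3 = 6(Δ_2 - Δ_1) = -24
  1·M_2 + 4·M_3 + 1·M_4 = 6(Δ_3 - Δ_2) = 72
Natural end conditions: M_0 = M_4 = 0.
Solving: M_0 = 0, M_1 = -62/107, M_2 = -760/107, M_3 = 2116/107, M_4 = 0.
On [7, 8], s(t) = -5 - 190/321·(t - 7) + 1058/107·(t - 7)² - 1058/321·(t - 7)³.
With (t - 7) = 1/2: s(15/2) = -1385/428.

-3.2360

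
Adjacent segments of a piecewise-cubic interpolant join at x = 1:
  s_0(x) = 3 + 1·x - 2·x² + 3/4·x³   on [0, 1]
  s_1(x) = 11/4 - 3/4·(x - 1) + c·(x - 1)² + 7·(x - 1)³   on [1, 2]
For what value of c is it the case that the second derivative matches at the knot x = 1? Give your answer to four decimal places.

s_0''(x) = -4 + 9/2·x, so s_0''(1) = 1/2. On the right, s_1''(1) = 2c, so c = 1/4.

0.2500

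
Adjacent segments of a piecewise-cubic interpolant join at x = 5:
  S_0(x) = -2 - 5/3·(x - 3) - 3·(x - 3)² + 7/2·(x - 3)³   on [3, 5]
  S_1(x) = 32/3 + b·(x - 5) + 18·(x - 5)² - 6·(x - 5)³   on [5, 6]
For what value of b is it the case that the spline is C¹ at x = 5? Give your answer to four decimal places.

S_0'(x) = -5/3 - 6·(x - 3) + 21/2·(x - 3)², so S_0'(5) = 85/3. On the right, S_1'(5) = b, so b = 85/3.

28.3333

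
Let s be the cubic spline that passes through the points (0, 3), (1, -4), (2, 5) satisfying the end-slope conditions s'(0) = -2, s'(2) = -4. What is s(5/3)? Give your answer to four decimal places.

Let M_i = s''(x_i). Step sizes h_i = 1, 1; slopes of the chords Δ_i = (y_(i+1) - y_i)/h_i = -7, 9.
  1·M_0 + 4·M_1 + 1·M_2 = 6(Δ_1 - Δ_0) = 96
Clamped end conditions give two more equations: 2h_0·M_0 + h_0·M_1 = 6(Δ_0 - s'(0)) = -30 and h_1·M_1 + 2h_1·M_2 = 6(s'(2) - Δ_1) = -78.
Solving the tridiagonal system: M_0 = -40, M_1 = 50, M_2 = -64.
On [1, 2], s(x) = -4 + 3·(x - 1) + 25·(x - 1)² - 19·(x - 1)³.
With (x - 1) = 2/3: s(5/3) = 94/27.

3.4815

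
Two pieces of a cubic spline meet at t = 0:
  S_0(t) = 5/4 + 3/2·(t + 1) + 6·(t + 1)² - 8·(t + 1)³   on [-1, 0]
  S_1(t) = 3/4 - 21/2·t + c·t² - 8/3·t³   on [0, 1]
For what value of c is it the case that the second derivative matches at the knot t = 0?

S_0''(t) = 12 - 48·(t + 1), so S_0''(0) = -36. On the right, S_1''(0) = 2c, so c = -18.

-18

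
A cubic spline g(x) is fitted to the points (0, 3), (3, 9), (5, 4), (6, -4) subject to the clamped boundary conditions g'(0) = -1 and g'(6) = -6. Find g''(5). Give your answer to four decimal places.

-6.0702

Write σ_i for g''(x_i). With h_i = 3, 2, 1 and divided differences Δ_i = 2, -5/2, -8, the continuity of g' gives the tridiagonal system
  3·σ_0 + 10·σ_1 + 2·σ_2 = 6(Δ_1 - Δ_0) = -27
  2·σ_1 + 6·σ_2 + 1·σ_3 = 6(Δ_2 - Δ_1) = -33
Clamped end conditions give two more equations: 2h_0·σ_0 + h_0·σ_1 = 6(Δ_0 - g'(0)) = 18 and h_2·σ_2 + 2h_2·σ_3 = 6(g'(6) - Δ_2) = 12.
Hence σ_0 = 251/57, σ_1 = -160/57, σ_2 = -346/57, σ_3 = 515/57.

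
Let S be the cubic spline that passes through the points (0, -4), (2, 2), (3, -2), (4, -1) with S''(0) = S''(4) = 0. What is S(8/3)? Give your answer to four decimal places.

With m_i denoting the second derivative at x_i, h_i = 2, 1, 1, and Δ_i = (y_(i+1) − y_i)/h_i = 3, -4, 1:
  2·m_0 + 6·m_1 + 1·m_2 = 6(Δ_1 - Δ_0) = -42
  1·m_1 + 4·m_2 + 1·m_3 = 6(Δ_2 - Δ_1) = 30
Natural end conditions: m_0 = m_3 = 0.
Forward elimination and back-substitution give m_0 = 0, m_1 = -198/23, m_2 = 222/23, m_3 = 0.
On [2, 3], S(x) = 2 - 63/23·(x - 2) - 99/23·(x - 2)² + 70/23·(x - 2)³.
With (x - 2) = 2/3: S(8/3) = -520/621.

-0.8374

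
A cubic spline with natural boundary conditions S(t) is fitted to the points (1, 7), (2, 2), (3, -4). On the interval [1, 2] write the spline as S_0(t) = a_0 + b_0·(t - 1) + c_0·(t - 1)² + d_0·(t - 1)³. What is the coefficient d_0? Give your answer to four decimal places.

-0.2500

Let m_i = S''(x_i). Step sizes h_i = 1, 1; slopes of the chords Δ_i = (y_(i+1) - y_i)/h_i = -5, -6.
  1·m_0 + 4·m_1 + 1·m_2 = 6(Δ_1 - Δ_0) = -6
Natural end conditions: m_0 = m_2 = 0.
Forward elimination and back-substitution give m_0 = 0, m_1 = -3/2, m_2 = 0.
On [1, 2], with S_0(t) = a_0 + b_0·(t - 1) + c_0·(t - 1)² + d_0·(t - 1)³: c_0 = m_0/2 = 0, d_0 = (m_1 - m_0)/(6h_0) = -1/4, b_0 = Δ_0 - h_0(2m_0 + m_1)/6 = -19/4.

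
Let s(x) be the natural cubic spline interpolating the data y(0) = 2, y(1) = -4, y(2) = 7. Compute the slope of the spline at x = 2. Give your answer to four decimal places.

15.2500

Let m_i = s''(x_i). Step sizes h_i = 1, 1; slopes of the chords Δ_i = (y_(i+1) - y_i)/h_i = -6, 11.
  1·m_0 + 4·m_1 + 1·m_2 = 6(Δ_1 - Δ_0) = 102
Natural end conditions: m_0 = m_2 = 0.
Hence m_0 = 0, m_1 = 51/2, m_2 = 0.
On [1, 2], s'(x) = b_1 + 2c_1·(x - 1) + 3d_1·(x - 1)² with b_1 = Δ_1 - h_1(2m_1 + m_2)/6 = 5/2, c_1 = m_1/2 = 51/4, d_1 = (m_2 - m_1)/(6h_1) = -17/4. So s'(2) = 61/4.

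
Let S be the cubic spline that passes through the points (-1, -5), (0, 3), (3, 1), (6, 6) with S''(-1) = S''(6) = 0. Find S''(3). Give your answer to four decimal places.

3.0805

Let M_i = S''(x_i). Step sizes h_i = 1, 3, 3; slopes of the chords Δ_i = (y_(i+1) - y_i)/h_i = 8, -2/3, 5/3.
  1·M_0 + 8·M_1 + 3·M_2 = 6(Δ_1 - Δ_0) = -52
  3·M_1 + 12·M_2 + 3·M_3 = 6(Δ_2 - Δ_1) = 14
Natural end conditions: M_0 = M_3 = 0.
Hence M_0 = 0, M_1 = -222/29, M_2 = 268/87, M_3 = 0.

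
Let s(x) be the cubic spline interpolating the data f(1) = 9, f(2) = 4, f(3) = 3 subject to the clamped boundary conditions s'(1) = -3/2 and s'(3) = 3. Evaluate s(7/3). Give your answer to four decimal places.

Put m_i = s'' at the i-th knot. Here h = (1, 1) and Δ = (-5, -1), so the interior equations h_(i-1)·m_(i-1) + 2(h_(i-1)+h_i)·m_i + h_i·m_(i+1) = 6(Δ_i − Δ_(i-1)) read
  1·m_0 + 4·m_1 + 1·m_2 = 6(Δ_1 - Δ_0) = 24
Clamped end conditions give two more equations: 2h_0·m_0 + h_0·m_1 = 6(Δ_0 - s'(1)) = -21 and h_1·m_1 + 2h_1·m_2 = 6(s'(3) - Δ_1) = 24.
Solving the tridiagonal system: m_0 = -57/4, m_1 = 15/2, m_2 = 33/4.
On [2, 3], s(x) = 4 - 39/8·(x - 2) + 15/4·(x - 2)² + 1/8·(x - 2)³.
With (x - 2) = 1/3: s(7/3) = 151/54.

2.7963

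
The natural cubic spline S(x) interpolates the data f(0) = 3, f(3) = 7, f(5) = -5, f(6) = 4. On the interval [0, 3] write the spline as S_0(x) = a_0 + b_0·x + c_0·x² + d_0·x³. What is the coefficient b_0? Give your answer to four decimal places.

Write σ_i for S''(x_i). With h_i = 3, 2, 1 and divided differences Δ_i = 4/3, -6, 9, the continuity of S' gives the tridiagonal system
  3·σ_0 + 10·σ_1 + 2·σ_2 = 6(Δ_1 - Δ_0) = -44
  2·σ_1 + 6·σ_2 + 1·σ_3 = 6(Δ_2 - Δ_1) = 90
Natural end conditions: σ_0 = σ_3 = 0.
Hence σ_0 = 0, σ_1 = -111/14, σ_2 = 247/14, σ_3 = 0.
On [0, 3], with S_0(x) = a_0 + b_0·x + c_0·x² + d_0·x³: c_0 = σ_0/2 = 0, d_0 = (σ_1 - σ_0)/(6h_0) = -37/84, b_0 = Δ_0 - h_0(2σ_0 + σ_1)/6 = 445/84.

5.2976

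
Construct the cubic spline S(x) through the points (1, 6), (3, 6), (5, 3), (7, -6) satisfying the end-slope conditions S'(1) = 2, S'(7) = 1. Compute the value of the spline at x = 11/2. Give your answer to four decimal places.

0.1969

Let M_i = S''(x_i). Step sizes h_i = 2, 2, 2; slopes of the chords Δ_i = (y_(i+1) - y_i)/h_i = 0, -3/2, -9/2.
  2·M_0 + 8·M_1 + 2·M_2 = 6(Δ_1 - Δ_0) = -9
  2·M_1 + 8·M_2 + 2·M_3 = 6(Δ_2 - Δ_1) = -18
Clamped end conditions give two more equations: 2h_0·M_0 + h_0·M_1 = 6(Δ_0 - S'(1)) = -12 and h_2·M_2 + 2h_2·M_3 = 6(S'(7) - Δ_2) = 33.
Solving the tridiagonal system: M_0 = -53/15, M_1 = 16/15, M_2 = -157/30, M_3 = 163/15.
On [5, 7], S(x) = 3 - 139/30·(x - 5) - 157/60·(x - 5)² + 161/120·(x - 5)³.
With (x - 5) = 1/2: S(11/2) = 63/320.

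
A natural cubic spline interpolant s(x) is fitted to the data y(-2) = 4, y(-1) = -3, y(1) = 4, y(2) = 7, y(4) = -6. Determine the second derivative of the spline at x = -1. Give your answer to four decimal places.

11.4355

Put σ_i = s'' at the i-th knot. Here h = (1, 2, 1, 2) and Δ = (-7, 7/2, 3, -13/2), so the interior equations h_(i-1)·σ_(i-1) + 2(h_(i-1)+h_i)·σ_i + h_i·σ_(i+1) = 6(Δ_i − Δ_(i-1)) read
  1·σ_0 + 6·σ_1 + 2·σ_2 = 6(Δ_1 - Δ_0) = 63
  2·σ_1 + 6·σ_2 + 1·σ_3 = 6(Δ_2 - Δ_1) = -3
  1·σ_2 + 6·σ_3 + 2·σ_4 = 6(Δ_3 - Δ_2) = -57
Natural end conditions: σ_0 = σ_4 = 0.
Solving: σ_0 = 0, σ_1 = 709/62, σ_2 = -87/31, σ_3 = -280/31, σ_4 = 0.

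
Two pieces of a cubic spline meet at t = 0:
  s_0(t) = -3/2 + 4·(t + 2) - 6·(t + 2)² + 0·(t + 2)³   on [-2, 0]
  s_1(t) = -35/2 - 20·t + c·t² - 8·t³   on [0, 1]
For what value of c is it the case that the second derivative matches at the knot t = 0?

-6

s_0''(t) = -12 + 0·(t + 2), so s_0''(0) = -12. On the right, s_1''(0) = 2c, so c = -6.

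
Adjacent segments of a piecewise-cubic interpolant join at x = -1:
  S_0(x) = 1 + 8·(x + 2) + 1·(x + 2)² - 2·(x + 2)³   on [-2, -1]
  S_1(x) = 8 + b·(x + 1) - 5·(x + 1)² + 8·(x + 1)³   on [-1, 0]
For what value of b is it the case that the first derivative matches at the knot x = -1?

S_0'(x) = 8 + 2·(x + 2) - 6·(x + 2)², so S_0'(-1) = 4. On the right, S_1'(-1) = b, so b = 4.

4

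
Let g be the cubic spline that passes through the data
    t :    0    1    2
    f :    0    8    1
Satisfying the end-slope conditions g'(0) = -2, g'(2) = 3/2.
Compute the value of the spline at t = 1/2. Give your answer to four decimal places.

Let M_i = g''(x_i). Step sizes h_i = 1, 1; slopes of the chords Δ_i = (y_(i+1) - y_i)/h_i = 8, -7.
  1·M_0 + 4·M_1 + 1·M_2 = 6(Δ_1 - Δ_0) = -90
Clamped end conditions give two more equations: 2h_0·M_0 + h_0·M_1 = 6(Δ_0 - g'(0)) = 60 and h_1·M_1 + 2h_1·M_2 = 6(g'(2) - Δ_1) = 51.
Forward elimination and back-substitution give M_0 = 217/4, M_1 = -97/2, M_2 = 199/4.
On [0, 1], g(t) = 0 - 2·t + 217/8·t² - 137/8·t³.
With t = 1/2: g(1/2) = 233/64.

3.6406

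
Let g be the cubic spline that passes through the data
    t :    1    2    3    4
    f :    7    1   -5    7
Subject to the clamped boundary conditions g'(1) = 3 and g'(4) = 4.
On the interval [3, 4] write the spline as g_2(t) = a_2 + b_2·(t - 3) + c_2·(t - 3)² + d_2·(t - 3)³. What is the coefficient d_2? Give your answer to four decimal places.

Put σ_i = g'' at the i-th knot. Here h = (1, 1, 1) and Δ = (-6, -6, 12), so the interior equations h_(i-1)·σ_(i-1) + 2(h_(i-1)+h_i)·σ_i + h_i·σ_(i+1) = 6(Δ_i − Δ_(i-1)) read
  1·σ_0 + 4·σ_1 + 1·σ_2 = 6(Δ_1 - Δ_0) = 0
  1·σ_1 + 4·σ_2 + 1·σ_3 = 6(Δ_2 - Δ_1) = 108
Clamped end conditions give two more equations: 2h_0·σ_0 + h_0·σ_1 = 6(Δ_0 - g'(1)) = -54 and h_2·σ_2 + 2h_2·σ_3 = 6(g'(4) - Δ_2) = -48.
Solving: σ_0 = -76/3, σ_1 = -10/3, σ_2 = 116/3, σ_3 = -130/3.
On [3, 4], with g_2(t) = a_2 + b_2·(t - 3) + c_2·(t - 3)² + d_2·(t - 3)³: c_2 = σ_2/2 = 58/3, d_2 = (σ_3 - σ_2)/(6h_2) = -41/3, b_2 = Δ_2 - h_2(2σ_2 + σ_3)/6 = 19/3.

-13.6667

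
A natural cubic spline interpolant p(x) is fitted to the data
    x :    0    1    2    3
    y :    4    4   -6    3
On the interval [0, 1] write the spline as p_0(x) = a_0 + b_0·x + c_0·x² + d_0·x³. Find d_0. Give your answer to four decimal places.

-3.9333

Put σ_i = p'' at the i-th knot. Here h = (1, 1, 1) and Δ = (0, -10, 9), so the interior equations h_(i-1)·σ_(i-1) + 2(h_(i-1)+h_i)·σ_i + h_i·σ_(i+1) = 6(Δ_i − Δ_(i-1)) read
  1·σ_0 + 4·σ_1 + 1·σ_2 = 6(Δ_1 - Δ_0) = -60
  1·σ_1 + 4·σ_2 + 1·σ_3 = 6(Δ_2 - Δ_1) = 114
Natural end conditions: σ_0 = σ_3 = 0.
Solving the tridiagonal system: σ_0 = 0, σ_1 = -118/5, σ_2 = 172/5, σ_3 = 0.
On [0, 1], with p_0(x) = a_0 + b_0·x + c_0·x² + d_0·x³: c_0 = σ_0/2 = 0, d_0 = (σ_1 - σ_0)/(6h_0) = -59/15, b_0 = Δ_0 - h_0(2σ_0 + σ_1)/6 = 59/15.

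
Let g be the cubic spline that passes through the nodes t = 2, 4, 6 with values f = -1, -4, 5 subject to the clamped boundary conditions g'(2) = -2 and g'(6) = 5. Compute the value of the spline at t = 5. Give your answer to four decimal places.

Let M_i = g''(x_i). Step sizes h_i = 2, 2; slopes of the chords Δ_i = (y_(i+1) - y_i)/h_i = -3/2, 9/2.
  2·M_0 + 8·M_1 + 2·M_2 = 6(Δ_1 - Δ_0) = 36
Clamped end conditions give two more equations: 2h_0·M_0 + h_0·M_1 = 6(Δ_0 - g'(2)) = 3 and h_1·M_1 + 2h_1·M_2 = 6(g'(6) - Δ_1) = 3.
Hence M_0 = -2, M_1 = 11/2, M_2 = -2.
On [4, 6], g(t) = -4 + 3/2·(t - 4) + 11/4·(t - 4)² - 5/8·(t - 4)³.
With (t - 4) = 1: g(5) = -3/8.

-0.3750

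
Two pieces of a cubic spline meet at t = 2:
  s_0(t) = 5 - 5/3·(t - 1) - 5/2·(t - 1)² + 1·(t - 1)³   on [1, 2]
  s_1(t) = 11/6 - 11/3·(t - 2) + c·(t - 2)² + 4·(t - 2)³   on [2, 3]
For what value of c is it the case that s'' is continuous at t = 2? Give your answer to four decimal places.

s_0''(t) = -5 + 6·(t - 1), so s_0''(2) = 1. On the right, s_1''(2) = 2c, so c = 1/2.

0.5000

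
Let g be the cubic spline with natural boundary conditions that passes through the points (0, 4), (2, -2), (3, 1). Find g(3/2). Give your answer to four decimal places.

Put M_i = g'' at the i-th knot. Here h = (2, 1) and Δ = (-3, 3), so the interior equations h_(i-1)·M_(i-1) + 2(h_(i-1)+h_i)·M_i + h_i·M_(i+1) = 6(Δ_i − Δ_(i-1)) read
  2·M_0 + 6·M_1 + 1·M_2 = 6(Δ_1 - Δ_0) = 36
Natural end conditions: M_0 = M_2 = 0.
Hence M_0 = 0, M_1 = 6, M_2 = 0.
On [0, 2], g(x) = 4 - 5·x + 0·x² + 1/2·x³.
With x = 3/2: g(3/2) = -29/16.

-1.8125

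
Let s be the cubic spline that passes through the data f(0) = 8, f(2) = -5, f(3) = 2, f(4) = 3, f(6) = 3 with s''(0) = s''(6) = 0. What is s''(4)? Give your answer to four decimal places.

1.2045

Write σ_i for s''(x_i). With h_i = 2, 1, 1, 2 and divided differences Δ_i = -13/2, 7, 1, 0, the continuity of s' gives the tridiagonal system
  2·σ_0 + 6·σ_1 + 1·σ_2 = 6(Δ_1 - Δ_0) = 81
  1·σ_1 + 4·σ_2 + 1·σ_3 = 6(Δ_2 - Δ_1) = -36
  1·σ_2 + 6·σ_3 + 2·σ_4 = 6(Δ_3 - Δ_2) = -6
Natural end conditions: σ_0 = σ_4 = 0.
Solving: σ_0 = 0, σ_1 = 691/44, σ_2 = -291/22, σ_3 = 53/44, σ_4 = 0.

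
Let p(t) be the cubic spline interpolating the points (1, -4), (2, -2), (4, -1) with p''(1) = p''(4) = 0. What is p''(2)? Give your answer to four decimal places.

Put m_i = p'' at the i-th knot. Here h = (1, 2) and Δ = (2, 1/2), so the interior equations h_(i-1)·m_(i-1) + 2(h_(i-1)+h_i)·m_i + h_i·m_(i+1) = 6(Δ_i − Δ_(i-1)) read
  1·m_0 + 6·m_1 + 2·m_2 = 6(Δ_1 - Δ_0) = -9
Natural end conditions: m_0 = m_2 = 0.
Solving: m_0 = 0, m_1 = -3/2, m_2 = 0.

-1.5000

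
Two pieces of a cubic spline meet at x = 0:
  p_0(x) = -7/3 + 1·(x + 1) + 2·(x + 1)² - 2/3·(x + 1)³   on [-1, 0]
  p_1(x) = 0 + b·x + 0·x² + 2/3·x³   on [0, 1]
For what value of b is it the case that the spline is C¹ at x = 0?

3

p_0'(x) = 1 + 4·(x + 1) - 2·(x + 1)², so p_0'(0) = 3. On the right, p_1'(0) = b, so b = 3.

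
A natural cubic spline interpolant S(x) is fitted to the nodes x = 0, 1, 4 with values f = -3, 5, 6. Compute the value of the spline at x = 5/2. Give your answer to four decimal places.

Let σ_i = S''(x_i). Step sizes h_i = 1, 3; slopes of the chords Δ_i = (y_(i+1) - y_i)/h_i = 8, 1/3.
  1·σ_0 + 8·σ_1 + 3·σ_2 = 6(Δ_1 - Δ_0) = -46
Natural end conditions: σ_0 = σ_2 = 0.
Solving the tridiagonal system: σ_0 = 0, σ_1 = -23/4, σ_2 = 0.
On [1, 4], S(x) = 5 + 73/12·(x - 1) - 23/8·(x - 1)² + 23/72·(x - 1)³.
With (x - 1) = 3/2: S(5/2) = 559/64.

8.7344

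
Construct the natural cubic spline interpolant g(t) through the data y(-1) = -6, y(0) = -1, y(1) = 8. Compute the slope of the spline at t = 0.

7

With m_i denoting the second derivative at x_i, h_i = 1, 1, and Δ_i = (y_(i+1) − y_i)/h_i = 5, 9:
  1·m_0 + 4·m_1 + 1·m_2 = 6(Δ_1 - Δ_0) = 24
Natural end conditions: m_0 = m_2 = 0.
Forward elimination and back-substitution give m_0 = 0, m_1 = 6, m_2 = 0.
On [0, 1], g'(t) = b_1 + 2c_1·t + 3d_1·t² with b_1 = Δ_1 - h_1(2m_1 + m_2)/6 = 7, c_1 = m_1/2 = 3, d_1 = (m_2 - m_1)/(6h_1) = -1. So g'(0) = 7.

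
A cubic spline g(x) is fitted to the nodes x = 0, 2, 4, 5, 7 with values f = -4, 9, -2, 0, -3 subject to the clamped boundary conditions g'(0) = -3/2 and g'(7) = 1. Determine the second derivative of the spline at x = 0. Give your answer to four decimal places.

With M_i denoting the second derivative at x_i, h_i = 2, 2, 1, 2, and Δ_i = (y_(i+1) − y_i)/h_i = 13/2, -11/2, 2, -3/2:
  2·M_0 + 8·M_1 + 2·M_2 = 6(Δ_1 - Δ_0) = -72
  2·M_1 + 6·M_2 + 1·M_3 = 6(Δ_2 - Δ_1) = 45
  1·M_2 + 6·M_3 + 2·M_4 = 6(Δ_3 - Δ_2) = -21
Clamped end conditions give two more equations: 2h_0·M_0 + h_0·M_1 = 6(Δ_0 - g'(0)) = 48 and h_3·M_3 + 2h_3·M_4 = 6(g'(7) - Δ_3) = 15.
Solving the tridiagonal system: M_0 = 2561/122, M_1 = -1097/61, M_2 = 1823/122, M_3 = -530/61, M_4 = 1975/244.

20.9918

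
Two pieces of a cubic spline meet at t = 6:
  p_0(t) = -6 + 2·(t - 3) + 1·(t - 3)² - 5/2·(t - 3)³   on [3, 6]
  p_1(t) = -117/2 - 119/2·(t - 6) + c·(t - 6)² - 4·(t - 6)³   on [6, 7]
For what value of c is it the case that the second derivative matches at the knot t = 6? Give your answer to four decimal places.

p_0''(t) = 2 - 15·(t - 3), so p_0''(6) = -43. On the right, p_1''(6) = 2c, so c = -43/2.

-21.5000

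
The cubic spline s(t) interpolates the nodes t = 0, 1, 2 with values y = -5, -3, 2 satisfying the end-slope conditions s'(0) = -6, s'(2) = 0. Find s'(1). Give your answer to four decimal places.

6.7500

Put M_i = s'' at the i-th knot. Here h = (1, 1) and Δ = (2, 5), so the interior equations h_(i-1)·M_(i-1) + 2(h_(i-1)+h_i)·M_i + h_i·M_(i+1) = 6(Δ_i − Δ_(i-1)) read
  1·M_0 + 4·M_1 + 1·M_2 = 6(Δ_1 - Δ_0) = 18
Clamped end conditions give two more equations: 2h_0·M_0 + h_0·M_1 = 6(Δ_0 - s'(0)) = 48 and h_1·M_1 + 2h_1·M_2 = 6(s'(2) - Δ_1) = -30.
Solving: M_0 = 45/2, M_1 = 3, M_2 = -33/2.
On [1, 2], s'(t) = b_1 + 2c_1·(t - 1) + 3d_1·(t - 1)² with b_1 = Δ_1 - h_1(2M_1 + M_2)/6 = 27/4, c_1 = M_1/2 = 3/2, d_1 = (M_2 - M_1)/(6h_1) = -13/4. So s'(1) = 27/4.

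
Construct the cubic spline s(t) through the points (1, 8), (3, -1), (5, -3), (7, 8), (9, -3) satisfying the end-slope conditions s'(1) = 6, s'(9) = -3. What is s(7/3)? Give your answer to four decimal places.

With m_i denoting the second derivative at x_i, h_i = 2, 2, 2, 2, and Δ_i = (y_(i+1) − y_i)/h_i = -9/2, -1, 11/2, -11/2:
  2·m_0 + 8·m_1 + 2·m_2 = 6(Δ_1 - Δ_0) = 21
  2·m_1 + 8·m_2 + 2·m_3 = 6(Δ_2 - Δ_1) = 39
  2·m_2 + 8·m_3 + 2·m_4 = 6(Δ_3 - Δ_2) = -66
Clamped end conditions give two more equations: 2h_0·m_0 + h_0·m_1 = 6(Δ_0 - s'(1)) = -63 and h_3·m_3 + 2h_3·m_4 = 6(s'(9) - Δ_3) = 15.
Solving: m_0 = -297/16, m_1 = 45/8, m_2 = 105/16, m_3 = -99/8, m_4 = 159/16.
On [1, 3], s(t) = 8 + 6·(t - 1) - 297/32·(t - 1)² + 129/64·(t - 1)³.
With (t - 1) = 4/3: s(7/3) = 77/18.

4.2778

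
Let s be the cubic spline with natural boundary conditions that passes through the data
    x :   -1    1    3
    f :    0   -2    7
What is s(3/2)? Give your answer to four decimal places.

Put m_i = s'' at the i-th knot. Here h = (2, 2) and Δ = (-1, 9/2), so the interior equations h_(i-1)·m_(i-1) + 2(h_(i-1)+h_i)·m_i + h_i·m_(i+1) = 6(Δ_i − Δ_(i-1)) read
  2·m_0 + 8·m_1 + 2·m_2 = 6(Δ_1 - Δ_0) = 33
Natural end conditions: m_0 = m_2 = 0.
Hence m_0 = 0, m_1 = 33/8, m_2 = 0.
On [1, 3], s(x) = -2 + 7/4·(x - 1) + 33/16·(x - 1)² - 11/32·(x - 1)³.
With (x - 1) = 1/2: s(3/2) = -167/256.

-0.6523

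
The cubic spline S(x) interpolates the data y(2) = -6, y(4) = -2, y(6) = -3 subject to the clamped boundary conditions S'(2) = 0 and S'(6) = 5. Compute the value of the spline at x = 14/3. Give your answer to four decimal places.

-3.0370

Write M_i for S''(x_i). With h_i = 2, 2 and divided differences Δ_i = 2, -1/2, the continuity of S' gives the tridiagonal system
  2·M_0 + 8·M_1 + 2·M_2 = 6(Δ_1 - Δ_0) = -15
Clamped end conditions give two more equations: 2h_0·M_0 + h_0·M_1 = 6(Δ_0 - S'(2)) = 12 and h_1·M_1 + 2h_1·M_2 = 6(S'(6) - Δ_1) = 33.
Forward elimination and back-substitution give M_0 = 49/8, M_1 = -25/4, M_2 = 91/8.
On [4, 6], S(x) = -2 - 1/8·(x - 4) - 25/8·(x - 4)² + 47/32·(x - 4)³.
With (x - 4) = 2/3: S(14/3) = -82/27.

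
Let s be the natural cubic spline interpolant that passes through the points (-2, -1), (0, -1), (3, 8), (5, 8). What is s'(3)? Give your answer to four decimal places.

Put m_i = s'' at the i-th knot. Here h = (2, 3, 2) and Δ = (0, 3, 0), so the interior equations h_(i-1)·m_(i-1) + 2(h_(i-1)+h_i)·m_i + h_i·m_(i+1) = 6(Δ_i − Δ_(i-1)) read
  2·m_0 + 10·m_1 + 3·m_2 = 6(Δ_1 - Δ_0) = 18
  3·m_1 + 10·m_2 + 2·m_3 = 6(Δ_2 - Δ_1) = -18
Natural end conditions: m_0 = m_3 = 0.
Hence m_0 = 0, m_1 = 18/7, m_2 = -18/7, m_3 = 0.
On [3, 5], s'(x) = b_2 + 2c_2·(x - 3) + 3d_2·(x - 3)² with b_2 = Δ_2 - h_2(2m_2 + m_3)/6 = 12/7, c_2 = m_2/2 = -9/7, d_2 = (m_3 - m_2)/(6h_2) = 3/14. So s'(3) = 12/7.

1.7143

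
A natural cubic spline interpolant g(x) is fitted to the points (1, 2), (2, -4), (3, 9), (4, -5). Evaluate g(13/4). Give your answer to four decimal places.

8.2781

Put M_i = g'' at the i-th knot. Here h = (1, 1, 1) and Δ = (-6, 13, -14), so the interior equations h_(i-1)·M_(i-1) + 2(h_(i-1)+h_i)·M_i + h_i·M_(i+1) = 6(Δ_i − Δ_(i-1)) read
  1·M_0 + 4·M_1 + 1·M_2 = 6(Δ_1 - Δ_0) = 114
  1·M_1 + 4·M_2 + 1·M_3 = 6(Δ_2 - Δ_1) = -162
Natural end conditions: M_0 = M_3 = 0.
Forward elimination and back-substitution give M_0 = 0, M_1 = 206/5, M_2 = -254/5, M_3 = 0.
On [3, 4], g(x) = 9 + 44/15·(x - 3) - 127/5·(x - 3)² + 127/15·(x - 3)³.
With (x - 3) = 1/4: g(13/4) = 2649/320.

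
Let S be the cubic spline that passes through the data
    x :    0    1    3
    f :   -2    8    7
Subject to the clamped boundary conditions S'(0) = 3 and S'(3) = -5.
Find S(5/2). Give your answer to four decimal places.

Let M_i = S''(x_i). Step sizes h_i = 1, 2; slopes of the chords Δ_i = (y_(i+1) - y_i)/h_i = 10, -1/2.
  1·M_0 + 6·M_1 + 2·M_2 = 6(Δ_1 - Δ_0) = -63
Clamped end conditions give two more equations: 2h_0·M_0 + h_0·M_1 = 6(Δ_0 - S'(0)) = 42 and h_1·M_1 + 2h_1·M_2 = 6(S'(3) - Δ_1) = -27.
Forward elimination and back-substitution give M_0 = 173/6, M_1 = -47/3, M_2 = 13/12.
On [1, 3], S(x) = 8 + 115/12·(x - 1) - 47/6·(x - 1)² + 67/48·(x - 1)³.
With (x - 1) = 3/2: S(5/2) = 1211/128.

9.4609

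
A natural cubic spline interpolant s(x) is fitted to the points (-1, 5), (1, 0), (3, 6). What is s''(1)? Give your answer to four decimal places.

4.1250

Put m_i = s'' at the i-th knot. Here h = (2, 2) and Δ = (-5/2, 3), so the interior equations h_(i-1)·m_(i-1) + 2(h_(i-1)+h_i)·m_i + h_i·m_(i+1) = 6(Δ_i − Δ_(i-1)) read
  2·m_0 + 8·m_1 + 2·m_2 = 6(Δ_1 - Δ_0) = 33
Natural end conditions: m_0 = m_2 = 0.
Solving the tridiagonal system: m_0 = 0, m_1 = 33/8, m_2 = 0.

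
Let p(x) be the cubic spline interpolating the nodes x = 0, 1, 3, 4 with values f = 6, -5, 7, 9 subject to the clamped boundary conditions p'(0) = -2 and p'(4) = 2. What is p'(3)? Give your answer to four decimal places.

Write M_i for p''(x_i). With h_i = 1, 2, 1 and divided differences Δ_i = -11, 6, 2, the continuity of p' gives the tridiagonal system
  1·M_0 + 6·M_1 + 2·M_2 = 6(Δ_1 - Δ_0) = 102
  2·M_1 + 6·M_2 + 1·M_3 = 6(Δ_2 - Δ_1) = -24
Clamped end conditions give two more equations: 2h_0·M_0 + h_0·M_1 = 6(Δ_0 - p'(0)) = -54 and h_2·M_2 + 2h_2·M_3 = 6(p'(4) - Δ_2) = 0.
Forward elimination and back-substitution give M_0 = -290/7, M_1 = 202/7, M_2 = -104/7, M_3 = 52/7.
On [3, 4], p'(x) = b_2 + 2c_2·(x - 3) + 3d_2·(x - 3)² with b_2 = Δ_2 - h_2(2M_2 + M_3)/6 = 40/7, c_2 = M_2/2 = -52/7, d_2 = (M_3 - M_2)/(6h_2) = 26/7. So p'(3) = 40/7.

5.7143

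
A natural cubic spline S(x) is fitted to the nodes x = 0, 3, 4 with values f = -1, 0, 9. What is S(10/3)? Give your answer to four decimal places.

2.5988

With M_i denoting the second derivative at x_i, h_i = 3, 1, and Δ_i = (y_(i+1) − y_i)/h_i = 1/3, 9:
  3·M_0 + 8·M_1 + 1·M_2 = 6(Δ_1 - Δ_0) = 52
Natural end conditions: M_0 = M_2 = 0.
Hence M_0 = 0, M_1 = 13/2, M_2 = 0.
On [3, 4], S(x) = 0 + 41/6·(x - 3) + 13/4·(x - 3)² - 13/12·(x - 3)³.
With (x - 3) = 1/3: S(10/3) = 421/162.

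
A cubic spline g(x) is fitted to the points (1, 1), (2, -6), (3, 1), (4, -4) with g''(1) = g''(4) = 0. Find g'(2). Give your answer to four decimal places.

Let M_i = g''(x_i). Step sizes h_i = 1, 1, 1; slopes of the chords Δ_i = (y_(i+1) - y_i)/h_i = -7, 7, -5.
  1·M_0 + 4·M_1 + 1·M_2 = 6(Δ_1 - Δ_0) = 84
  1·M_1 + 4·M_2 + 1·M_3 = 6(Δ_2 - Δ_1) = -72
Natural end conditions: M_0 = M_3 = 0.
Solving the tridiagonal system: M_0 = 0, M_1 = 136/5, M_2 = -124/5, M_3 = 0.
On [2, 3], g'(x) = b_1 + 2c_1·(x - 2) + 3d_1·(x - 2)² with b_1 = Δ_1 - h_1(2M_1 + M_2)/6 = 31/15, c_1 = M_1/2 = 68/5, d_1 = (M_2 - M_1)/(6h_1) = -26/3. So g'(2) = 31/15.

2.0667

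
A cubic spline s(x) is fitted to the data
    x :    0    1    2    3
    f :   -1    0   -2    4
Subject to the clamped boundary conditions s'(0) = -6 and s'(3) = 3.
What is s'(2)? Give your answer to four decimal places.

Put m_i = s'' at the i-th knot. Here h = (1, 1, 1) and Δ = (1, -2, 6), so the interior equations h_(i-1)·m_(i-1) + 2(h_(i-1)+h_i)·m_i + h_i·m_(i+1) = 6(Δ_i − Δ_(i-1)) read
  1·m_0 + 4·m_1 + 1·m_2 = 6(Δ_1 - Δ_0) = -18
  1·m_1 + 4·m_2 + 1·m_3 = 6(Δ_2 - Δ_1) = 48
Clamped end conditions give two more equations: 2h_0·m_0 + h_0·m_1 = 6(Δ_0 - s'(0)) = 42 and h_2·m_2 + 2h_2·m_3 = 6(s'(3) - Δ_2) = -18.
Solving: m_0 = 148/5, m_1 = -86/5, m_2 = 106/5, m_3 = -98/5.
On [2, 3], s'(x) = b_2 + 2c_2·(x - 2) + 3d_2·(x - 2)² with b_2 = Δ_2 - h_2(2m_2 + m_3)/6 = 11/5, c_2 = m_2/2 = 53/5, d_2 = (m_3 - m_2)/(6h_2) = -34/5. So s'(2) = 11/5.

2.2000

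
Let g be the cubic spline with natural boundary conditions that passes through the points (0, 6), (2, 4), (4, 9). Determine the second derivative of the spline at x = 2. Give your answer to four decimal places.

2.6250

Let M_i = g''(x_i). Step sizes h_i = 2, 2; slopes of the chords Δ_i = (y_(i+1) - y_i)/h_i = -1, 5/2.
  2·M_0 + 8·M_1 + 2·M_2 = 6(Δ_1 - Δ_0) = 21
Natural end conditions: M_0 = M_2 = 0.
Hence M_0 = 0, M_1 = 21/8, M_2 = 0.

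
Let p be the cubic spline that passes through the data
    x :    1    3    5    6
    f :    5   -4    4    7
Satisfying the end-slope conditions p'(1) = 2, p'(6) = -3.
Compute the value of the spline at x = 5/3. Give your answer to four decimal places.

3.6264

Put σ_i = p'' at the i-th knot. Here h = (2, 2, 1) and Δ = (-9/2, 4, 3), so the interior equations h_(i-1)·σ_(i-1) + 2(h_(i-1)+h_i)·σ_i + h_i·σ_(i+1) = 6(Δ_i − Δ_(i-1)) read
  2·σ_0 + 8·σ_1 + 2·σ_2 = 6(Δ_1 - Δ_0) = 51
  2·σ_1 + 6·σ_2 + 1·σ_3 = 6(Δ_2 - Δ_1) = -6
Clamped end conditions give two more equations: 2h_0·σ_0 + h_0·σ_1 = 6(Δ_0 - p'(1)) = -39 and h_2·σ_2 + 2h_2·σ_3 = 6(p'(6) - Δ_2) = -36.
Forward elimination and back-substitution give σ_0 = -691/46, σ_1 = 485/46, σ_2 = -38/23, σ_3 = -395/23.
On [1, 3], p(x) = 5 + 2·(x - 1) - 691/92·(x - 1)² + 49/23·(x - 1)³.
With (x - 1) = 2/3: p(5/3) = 2252/621.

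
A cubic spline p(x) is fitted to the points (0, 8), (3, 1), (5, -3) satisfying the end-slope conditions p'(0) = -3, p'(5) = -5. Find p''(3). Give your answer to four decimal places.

Put m_i = p'' at the i-th knot. Here h = (3, 2) and Δ = (-7/3, -2), so the interior equations h_(i-1)·m_(i-1) + 2(h_(i-1)+h_i)·m_i + h_i·m_(i+1) = 6(Δ_i − Δ_(i-1)) read
  3·m_0 + 10·m_1 + 2·m_2 = 6(Δ_1 - Δ_0) = 2
Clamped end conditions give two more equations: 2h_0·m_0 + h_0·m_1 = 6(Δ_0 - p'(0)) = 4 and h_1·m_1 + 2h_1·m_2 = 6(p'(5) - Δ_1) = -18.
Solving: m_0 = 1/15, m_1 = 6/5, m_2 = -51/10.

1.2000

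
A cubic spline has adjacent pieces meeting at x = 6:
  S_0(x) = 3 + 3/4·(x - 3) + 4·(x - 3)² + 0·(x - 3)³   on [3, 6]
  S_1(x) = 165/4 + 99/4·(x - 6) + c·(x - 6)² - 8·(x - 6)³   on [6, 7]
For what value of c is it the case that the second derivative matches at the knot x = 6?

4

S_0''(x) = 8 + 0·(x - 3), so S_0''(6) = 8. On the right, S_1''(6) = 2c, so c = 4.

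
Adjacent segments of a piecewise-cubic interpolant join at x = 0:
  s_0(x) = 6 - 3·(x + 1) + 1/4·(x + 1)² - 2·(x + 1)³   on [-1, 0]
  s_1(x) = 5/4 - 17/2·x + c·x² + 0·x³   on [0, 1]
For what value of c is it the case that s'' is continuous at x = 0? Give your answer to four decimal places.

-5.7500

s_0''(x) = 1/2 - 12·(x + 1), so s_0''(0) = -23/2. On the right, s_1''(0) = 2c, so c = -23/4.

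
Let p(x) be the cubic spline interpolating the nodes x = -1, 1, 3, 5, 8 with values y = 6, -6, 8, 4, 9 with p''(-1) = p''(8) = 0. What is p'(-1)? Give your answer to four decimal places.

-10.1643

Let m_i = p''(x_i). Step sizes h_i = 2, 2, 2, 3; slopes of the chords Δ_i = (y_(i+1) - y_i)/h_i = -6, 7, -2, 5/3.
  2·m_0 + 8·m_1 + 2·m_2 = 6(Δ_1 - Δ_0) = 78
  2·m_1 + 8·m_2 + 2·m_3 = 6(Δ_2 - Δ_1) = -54
  2·m_2 + 10·m_3 + 3·m_4 = 6(Δ_3 - Δ_2) = 22
Natural end conditions: m_0 = m_4 = 0.
Hence m_0 = 0, m_1 = 887/71, m_2 = -779/71, m_3 = 312/71, m_4 = 0.
On [-1, 1], p'(x) = b_0 + 2c_0·(x + 1) + 3d_0·(x + 1)² with b_0 = Δ_0 - h_0(2m_0 + m_1)/6 = -2165/213, c_0 = m_0/2 = 0, d_0 = (m_1 - m_0)/(6h_0) = 887/852. So p'(-1) = -2165/213.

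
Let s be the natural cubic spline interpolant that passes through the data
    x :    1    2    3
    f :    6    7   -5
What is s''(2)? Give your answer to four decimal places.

-19.5000

Write σ_i for s''(x_i). With h_i = 1, 1 and divided differences Δ_i = 1, -12, the continuity of s' gives the tridiagonal system
  1·σ_0 + 4·σ_1 + 1·σ_2 = 6(Δ_1 - Δ_0) = -78
Natural end conditions: σ_0 = σ_2 = 0.
Solving: σ_0 = 0, σ_1 = -39/2, σ_2 = 0.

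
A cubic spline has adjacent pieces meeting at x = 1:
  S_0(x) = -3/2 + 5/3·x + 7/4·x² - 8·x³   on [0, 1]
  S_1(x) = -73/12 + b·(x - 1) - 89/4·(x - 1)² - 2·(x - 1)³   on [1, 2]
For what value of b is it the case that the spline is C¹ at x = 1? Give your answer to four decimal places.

-18.8333

S_0'(x) = 5/3 + 7/2·x - 24·x², so S_0'(1) = -113/6. On the right, S_1'(1) = b, so b = -113/6.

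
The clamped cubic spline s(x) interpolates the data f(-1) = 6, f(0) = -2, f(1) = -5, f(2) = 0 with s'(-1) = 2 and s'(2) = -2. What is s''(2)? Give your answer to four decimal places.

Let M_i = s''(x_i). Step sizes h_i = 1, 1, 1; slopes of the chords Δ_i = (y_(i+1) - y_i)/h_i = -8, -3, 5.
  1·M_0 + 4·M_1 + 1·M_2 = 6(Δ_1 - Δ_0) = 30
  1·M_1 + 4·M_2 + 1·M_3 = 6(Δ_2 - Δ_1) = 48
Clamped end conditions give two more equations: 2h_0·M_0 + h_0·M_1 = 6(Δ_0 - s'(-1)) = -60 and h_2·M_2 + 2h_2·M_3 = 6(s'(2) - Δ_2) = -42.
Forward elimination and back-substitution give M_0 = -544/15, M_1 = 188/15, M_2 = 242/15, M_3 = -436/15.

-29.0667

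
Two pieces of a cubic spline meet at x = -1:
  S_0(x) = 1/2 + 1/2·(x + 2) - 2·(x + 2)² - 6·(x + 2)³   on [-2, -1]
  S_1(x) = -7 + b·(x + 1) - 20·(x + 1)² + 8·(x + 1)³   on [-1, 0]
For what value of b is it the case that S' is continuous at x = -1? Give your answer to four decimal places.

S_0'(x) = 1/2 - 4·(x + 2) - 18·(x + 2)², so S_0'(-1) = -43/2. On the right, S_1'(-1) = b, so b = -43/2.

-21.5000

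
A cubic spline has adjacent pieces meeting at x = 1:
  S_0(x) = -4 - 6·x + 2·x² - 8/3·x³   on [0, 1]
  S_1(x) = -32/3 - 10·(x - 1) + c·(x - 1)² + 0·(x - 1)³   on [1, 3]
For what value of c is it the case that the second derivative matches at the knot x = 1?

-6

S_0''(x) = 4 - 16·x, so S_0''(1) = -12. On the right, S_1''(1) = 2c, so c = -6.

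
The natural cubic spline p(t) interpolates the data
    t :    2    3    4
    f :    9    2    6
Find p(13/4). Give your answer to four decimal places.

With σ_i denoting the second derivative at x_i, h_i = 1, 1, and Δ_i = (y_(i+1) − y_i)/h_i = -7, 4:
  1·σ_0 + 4·σ_1 + 1·σ_2 = 6(Δ_1 - Δ_0) = 66
Natural end conditions: σ_0 = σ_2 = 0.
Forward elimination and back-substitution give σ_0 = 0, σ_1 = 33/2, σ_2 = 0.
On [3, 4], p(t) = 2 - 3/2·(t - 3) + 33/4·(t - 3)² - 11/4·(t - 3)³.
With (t - 3) = 1/4: p(13/4) = 537/256.

2.0977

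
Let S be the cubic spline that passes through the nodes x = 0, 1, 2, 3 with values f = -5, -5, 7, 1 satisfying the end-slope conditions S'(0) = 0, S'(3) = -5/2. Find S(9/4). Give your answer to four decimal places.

Put σ_i = S'' at the i-th knot. Here h = (1, 1, 1) and Δ = (0, 12, -6), so the interior equations h_(i-1)·σ_(i-1) + 2(h_(i-1)+h_i)·σ_i + h_i·σ_(i+1) = 6(Δ_i − Δ_(i-1)) read
  1·σ_0 + 4·σ_1 + 1·σ_2 = 6(Δ_1 - Δ_0) = 72
  1·σ_1 + 4·σ_2 + 1·σ_3 = 6(Δ_2 - Δ_1) = -108
Clamped end conditions give two more equations: 2h_0·σ_0 + h_0·σ_1 = 6(Δ_0 - S'(0)) = 0 and h_2·σ_2 + 2h_2·σ_3 = 6(S'(3) - Δ_2) = 21.
Hence σ_0 = -247/15, σ_1 = 494/15, σ_2 = -649/15, σ_3 = 482/15.
On [2, 3], S(x) = 7 + 46/15·(x - 2) - 649/30·(x - 2)² + 377/30·(x - 2)³.
With (x - 2) = 1/4: S(9/4) = 4231/640.

6.6109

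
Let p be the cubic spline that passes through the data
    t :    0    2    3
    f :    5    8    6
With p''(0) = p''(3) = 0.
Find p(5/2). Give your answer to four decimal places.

7.2188

Let m_i = p''(x_i). Step sizes h_i = 2, 1; slopes of the chords Δ_i = (y_(i+1) - y_i)/h_i = 3/2, -2.
  2·m_0 + 6·m_1 + 1·m_2 = 6(Δ_1 - Δ_0) = -21
Natural end conditions: m_0 = m_2 = 0.
Forward elimination and back-substitution give m_0 = 0, m_1 = -7/2, m_2 = 0.
On [2, 3], p(t) = 8 - 5/6·(t - 2) - 7/4·(t - 2)² + 7/12·(t - 2)³.
With (t - 2) = 1/2: p(5/2) = 231/32.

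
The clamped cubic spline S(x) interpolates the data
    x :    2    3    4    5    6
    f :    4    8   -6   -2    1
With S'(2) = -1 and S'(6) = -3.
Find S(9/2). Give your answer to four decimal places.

-6.0335

Put M_i = S'' at the i-th knot. Here h = (1, 1, 1, 1) and Δ = (4, -14, 4, 3), so the interior equations h_(i-1)·M_(i-1) + 2(h_(i-1)+h_i)·M_i + h_i·M_(i+1) = 6(Δ_i − Δ_(i-1)) read
  1·M_0 + 4·M_1 + 1·M_2 = 6(Δ_1 - Δ_0) = -108
  1·M_1 + 4·M_2 + 1·M_3 = 6(Δ_2 - Δ_1) = 108
  1·M_2 + 4·M_3 + 1·M_4 = 6(Δ_3 - Δ_2) = -6
Clamped end conditions give two more equations: 2h_0·M_0 + h_0·M_1 = 6(Δ_0 - S'(2)) = 30 and h_3·M_3 + 2h_3·M_4 = 6(S'(6) - Δ_3) = -36.
Solving the tridiagonal system: M_0 = 1075/28, M_1 = -655/14, M_2 = 163/4, M_3 = -115/14, M_4 = -389/28.
On [4, 5], S(x) = -6 - 115/14·(x - 4) + 163/8·(x - 4)² - 457/56·(x - 4)³.
With (x - 4) = 1/2: S(9/2) = -2703/448.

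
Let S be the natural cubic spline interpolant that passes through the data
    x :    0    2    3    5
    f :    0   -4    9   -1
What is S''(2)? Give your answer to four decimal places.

With M_i denoting the second derivative at x_i, h_i = 2, 1, 2, and Δ_i = (y_(i+1) − y_i)/h_i = -2, 13, -5:
  2·M_0 + 6·M_1 + 1·M_2 = 6(Δ_1 - Δ_0) = 90
  1·M_1 + 6·M_2 + 2·M_3 = 6(Δ_2 - Δ_1) = -108
Natural end conditions: M_0 = M_3 = 0.
Solving the tridiagonal system: M_0 = 0, M_1 = 648/35, M_2 = -738/35, M_3 = 0.

18.5143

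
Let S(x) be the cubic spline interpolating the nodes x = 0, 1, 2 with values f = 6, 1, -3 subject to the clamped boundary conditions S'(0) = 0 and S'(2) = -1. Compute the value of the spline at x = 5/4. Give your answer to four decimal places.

With σ_i denoting the second derivative at x_i, h_i = 1, 1, and Δ_i = (y_(i+1) − y_i)/h_i = -5, -4:
  1·σ_0 + 4·σ_1 + 1·σ_2 = 6(Δ_1 - Δ_0) = 6
Clamped end conditions give two more equations: 2h_0·σ_0 + h_0·σ_1 = 6(Δ_0 - S'(0)) = -30 and h_1·σ_1 + 2h_1·σ_2 = 6(S'(2) - Δ_1) = 18.
Solving the tridiagonal system: σ_0 = -17, σ_1 = 4, σ_2 = 7.
On [1, 2], S(x) = 1 - 13/2·(x - 1) + 2·(x - 1)² + 1/2·(x - 1)³.
With (x - 1) = 1/4: S(5/4) = -63/128.

-0.4922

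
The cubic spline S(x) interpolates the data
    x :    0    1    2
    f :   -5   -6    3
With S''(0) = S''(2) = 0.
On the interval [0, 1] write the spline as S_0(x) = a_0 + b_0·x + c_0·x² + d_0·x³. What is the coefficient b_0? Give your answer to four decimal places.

-3.5000

Put m_i = S'' at the i-th knot. Here h = (1, 1) and Δ = (-1, 9), so the interior equations h_(i-1)·m_(i-1) + 2(h_(i-1)+h_i)·m_i + h_i·m_(i+1) = 6(Δ_i − Δ_(i-1)) read
  1·m_0 + 4·m_1 + 1·m_2 = 6(Δ_1 - Δ_0) = 60
Natural end conditions: m_0 = m_2 = 0.
Forward elimination and back-substitution give m_0 = 0, m_1 = 15, m_2 = 0.
On [0, 1], with S_0(x) = a_0 + b_0·x + c_0·x² + d_0·x³: c_0 = m_0/2 = 0, d_0 = (m_1 - m_0)/(6h_0) = 5/2, b_0 = Δ_0 - h_0(2m_0 + m_1)/6 = -7/2.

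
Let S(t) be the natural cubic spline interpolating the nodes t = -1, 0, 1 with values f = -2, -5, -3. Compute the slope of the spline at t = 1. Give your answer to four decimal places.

3.2500

Put M_i = S'' at the i-th knot. Here h = (1, 1) and Δ = (-3, 2), so the interior equations h_(i-1)·M_(i-1) + 2(h_(i-1)+h_i)·M_i + h_i·M_(i+1) = 6(Δ_i − Δ_(i-1)) read
  1·M_0 + 4·M_1 + 1·M_2 = 6(Δ_1 - Δ_0) = 30
Natural end conditions: M_0 = M_2 = 0.
Hence M_0 = 0, M_1 = 15/2, M_2 = 0.
On [0, 1], S'(t) = b_1 + 2c_1·t + 3d_1·t² with b_1 = Δ_1 - h_1(2M_1 + M_2)/6 = -1/2, c_1 = M_1/2 = 15/4, d_1 = (M_2 - M_1)/(6h_1) = -5/4. So S'(1) = 13/4.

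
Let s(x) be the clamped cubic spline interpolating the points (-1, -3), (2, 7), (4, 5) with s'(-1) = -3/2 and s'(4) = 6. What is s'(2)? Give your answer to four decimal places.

-0.4000

Put m_i = s'' at the i-th knot. Here h = (3, 2) and Δ = (10/3, -1), so the interior equations h_(i-1)·m_(i-1) + 2(h_(i-1)+h_i)·m_i + h_i·m_(i+1) = 6(Δ_i − Δ_(i-1)) read
  3·m_0 + 10·m_1 + 2·m_2 = 6(Δ_1 - Δ_0) = -26
Clamped end conditions give two more equations: 2h_0·m_0 + h_0·m_1 = 6(Δ_0 - s'(-1)) = 29 and h_1·m_1 + 2h_1·m_2 = 6(s'(4) - Δ_1) = 42.
Forward elimination and back-substitution give m_0 = 134/15, m_1 = -41/5, m_2 = 73/5.
On [2, 4], s'(x) = b_1 + 2c_1·(x - 2) + 3d_1·(x - 2)² with b_1 = Δ_1 - h_1(2m_1 + m_2)/6 = -2/5, c_1 = m_1/2 = -41/10, d_1 = (m_2 - m_1)/(6h_1) = 19/10. So s'(2) = -2/5.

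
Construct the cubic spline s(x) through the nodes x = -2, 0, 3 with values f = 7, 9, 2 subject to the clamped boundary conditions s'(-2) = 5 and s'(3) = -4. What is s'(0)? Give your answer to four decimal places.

-1.2000

Put m_i = s'' at the i-th knot. Here h = (2, 3) and Δ = (1, -7/3), so the interior equations h_(i-1)·m_(i-1) + 2(h_(i-1)+h_i)·m_i + h_i·m_(i+1) = 6(Δ_i − Δ_(i-1)) read
  2·m_0 + 10·m_1 + 3·m_2 = 6(Δ_1 - Δ_0) = -20
Clamped end conditions give two more equations: 2h_0·m_0 + h_0·m_1 = 6(Δ_0 - s'(-2)) = -24 and h_1·m_1 + 2h_1·m_2 = 6(s'(3) - Δ_1) = -10.
Solving: m_0 = -29/5, m_1 = -2/5, m_2 = -22/15.
On [0, 3], s'(x) = b_1 + 2c_1·x + 3d_1·x² with b_1 = Δ_1 - h_1(2m_1 + m_2)/6 = -6/5, c_1 = m_1/2 = -1/5, d_1 = (m_2 - m_1)/(6h_1) = -8/135. So s'(0) = -6/5.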